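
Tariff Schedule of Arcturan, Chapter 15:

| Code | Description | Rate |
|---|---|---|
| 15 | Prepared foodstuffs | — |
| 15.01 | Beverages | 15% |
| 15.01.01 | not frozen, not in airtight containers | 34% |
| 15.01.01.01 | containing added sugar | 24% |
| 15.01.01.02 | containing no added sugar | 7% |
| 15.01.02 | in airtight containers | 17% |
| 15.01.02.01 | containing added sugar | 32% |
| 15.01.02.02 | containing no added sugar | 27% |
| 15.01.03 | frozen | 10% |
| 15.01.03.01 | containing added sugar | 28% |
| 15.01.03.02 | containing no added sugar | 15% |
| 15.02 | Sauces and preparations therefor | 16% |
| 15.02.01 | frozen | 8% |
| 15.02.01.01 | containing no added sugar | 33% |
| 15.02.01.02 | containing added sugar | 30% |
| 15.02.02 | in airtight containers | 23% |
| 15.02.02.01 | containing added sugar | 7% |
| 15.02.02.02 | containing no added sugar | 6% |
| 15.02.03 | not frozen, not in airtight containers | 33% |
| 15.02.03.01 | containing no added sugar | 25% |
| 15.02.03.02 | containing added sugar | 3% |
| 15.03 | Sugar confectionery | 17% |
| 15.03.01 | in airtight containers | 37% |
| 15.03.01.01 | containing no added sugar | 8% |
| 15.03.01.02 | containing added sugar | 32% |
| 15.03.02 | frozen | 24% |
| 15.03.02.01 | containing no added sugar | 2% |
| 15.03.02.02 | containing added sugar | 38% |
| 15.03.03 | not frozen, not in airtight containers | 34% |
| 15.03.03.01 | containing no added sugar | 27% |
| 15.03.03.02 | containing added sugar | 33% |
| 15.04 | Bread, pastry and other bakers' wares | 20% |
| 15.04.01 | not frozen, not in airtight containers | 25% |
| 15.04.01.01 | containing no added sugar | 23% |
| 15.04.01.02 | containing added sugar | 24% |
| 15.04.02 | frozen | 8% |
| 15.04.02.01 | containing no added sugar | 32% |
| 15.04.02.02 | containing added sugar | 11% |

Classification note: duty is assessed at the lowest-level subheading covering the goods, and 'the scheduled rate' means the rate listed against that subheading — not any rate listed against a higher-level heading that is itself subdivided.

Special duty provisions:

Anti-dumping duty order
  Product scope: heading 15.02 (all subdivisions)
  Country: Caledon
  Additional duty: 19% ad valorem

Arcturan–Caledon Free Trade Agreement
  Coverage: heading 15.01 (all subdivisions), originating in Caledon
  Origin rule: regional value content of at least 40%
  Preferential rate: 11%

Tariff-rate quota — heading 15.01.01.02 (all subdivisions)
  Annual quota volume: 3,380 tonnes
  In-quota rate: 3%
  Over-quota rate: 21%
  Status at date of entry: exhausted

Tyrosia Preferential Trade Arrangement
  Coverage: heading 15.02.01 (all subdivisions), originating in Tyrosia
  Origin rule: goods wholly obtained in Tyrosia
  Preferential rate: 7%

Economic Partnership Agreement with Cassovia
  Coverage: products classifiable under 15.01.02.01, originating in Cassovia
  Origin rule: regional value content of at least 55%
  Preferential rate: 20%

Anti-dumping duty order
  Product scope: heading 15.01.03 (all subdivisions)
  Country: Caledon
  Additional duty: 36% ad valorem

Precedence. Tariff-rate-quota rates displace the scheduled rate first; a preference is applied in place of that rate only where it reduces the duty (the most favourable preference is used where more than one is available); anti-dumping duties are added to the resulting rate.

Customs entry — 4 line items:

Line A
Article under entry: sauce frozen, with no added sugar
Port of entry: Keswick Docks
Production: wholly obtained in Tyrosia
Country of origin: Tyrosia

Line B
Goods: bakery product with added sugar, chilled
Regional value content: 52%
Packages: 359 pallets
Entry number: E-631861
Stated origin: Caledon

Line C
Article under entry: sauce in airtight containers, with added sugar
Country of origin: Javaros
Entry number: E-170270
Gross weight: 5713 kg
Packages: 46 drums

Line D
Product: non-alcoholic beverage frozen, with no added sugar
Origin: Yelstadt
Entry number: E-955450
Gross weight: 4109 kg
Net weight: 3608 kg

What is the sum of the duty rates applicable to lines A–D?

53%

Line A: sauce → 15.02; frozen → 15.02.01; with no added sugar → 15.02.01.01. Scheduled 33%. Tyrosia agreement on 15.02.01: wholly obtained → 7% available; preferential 7%. → 7%.
Line B: bakery product → 15.04; chilled → 15.04.01; with added sugar → 15.04.01.02. Scheduled 24%. Caledon agreement on 15.01: 15.04.01.02 not covered. → 24%.
Line C: sauce → 15.02; in airtight containers → 15.02.02; with added sugar → 15.02.02.01. Scheduled 7%. No special measure applies. → 7%.
Line D: non-alcoholic beverage → 15.01; frozen → 15.01.03; with no added sugar → 15.01.03.02. Scheduled 15%. No special measure applies. → 15%.
Sum: 7% + 24% + 7% + 15% = 53%.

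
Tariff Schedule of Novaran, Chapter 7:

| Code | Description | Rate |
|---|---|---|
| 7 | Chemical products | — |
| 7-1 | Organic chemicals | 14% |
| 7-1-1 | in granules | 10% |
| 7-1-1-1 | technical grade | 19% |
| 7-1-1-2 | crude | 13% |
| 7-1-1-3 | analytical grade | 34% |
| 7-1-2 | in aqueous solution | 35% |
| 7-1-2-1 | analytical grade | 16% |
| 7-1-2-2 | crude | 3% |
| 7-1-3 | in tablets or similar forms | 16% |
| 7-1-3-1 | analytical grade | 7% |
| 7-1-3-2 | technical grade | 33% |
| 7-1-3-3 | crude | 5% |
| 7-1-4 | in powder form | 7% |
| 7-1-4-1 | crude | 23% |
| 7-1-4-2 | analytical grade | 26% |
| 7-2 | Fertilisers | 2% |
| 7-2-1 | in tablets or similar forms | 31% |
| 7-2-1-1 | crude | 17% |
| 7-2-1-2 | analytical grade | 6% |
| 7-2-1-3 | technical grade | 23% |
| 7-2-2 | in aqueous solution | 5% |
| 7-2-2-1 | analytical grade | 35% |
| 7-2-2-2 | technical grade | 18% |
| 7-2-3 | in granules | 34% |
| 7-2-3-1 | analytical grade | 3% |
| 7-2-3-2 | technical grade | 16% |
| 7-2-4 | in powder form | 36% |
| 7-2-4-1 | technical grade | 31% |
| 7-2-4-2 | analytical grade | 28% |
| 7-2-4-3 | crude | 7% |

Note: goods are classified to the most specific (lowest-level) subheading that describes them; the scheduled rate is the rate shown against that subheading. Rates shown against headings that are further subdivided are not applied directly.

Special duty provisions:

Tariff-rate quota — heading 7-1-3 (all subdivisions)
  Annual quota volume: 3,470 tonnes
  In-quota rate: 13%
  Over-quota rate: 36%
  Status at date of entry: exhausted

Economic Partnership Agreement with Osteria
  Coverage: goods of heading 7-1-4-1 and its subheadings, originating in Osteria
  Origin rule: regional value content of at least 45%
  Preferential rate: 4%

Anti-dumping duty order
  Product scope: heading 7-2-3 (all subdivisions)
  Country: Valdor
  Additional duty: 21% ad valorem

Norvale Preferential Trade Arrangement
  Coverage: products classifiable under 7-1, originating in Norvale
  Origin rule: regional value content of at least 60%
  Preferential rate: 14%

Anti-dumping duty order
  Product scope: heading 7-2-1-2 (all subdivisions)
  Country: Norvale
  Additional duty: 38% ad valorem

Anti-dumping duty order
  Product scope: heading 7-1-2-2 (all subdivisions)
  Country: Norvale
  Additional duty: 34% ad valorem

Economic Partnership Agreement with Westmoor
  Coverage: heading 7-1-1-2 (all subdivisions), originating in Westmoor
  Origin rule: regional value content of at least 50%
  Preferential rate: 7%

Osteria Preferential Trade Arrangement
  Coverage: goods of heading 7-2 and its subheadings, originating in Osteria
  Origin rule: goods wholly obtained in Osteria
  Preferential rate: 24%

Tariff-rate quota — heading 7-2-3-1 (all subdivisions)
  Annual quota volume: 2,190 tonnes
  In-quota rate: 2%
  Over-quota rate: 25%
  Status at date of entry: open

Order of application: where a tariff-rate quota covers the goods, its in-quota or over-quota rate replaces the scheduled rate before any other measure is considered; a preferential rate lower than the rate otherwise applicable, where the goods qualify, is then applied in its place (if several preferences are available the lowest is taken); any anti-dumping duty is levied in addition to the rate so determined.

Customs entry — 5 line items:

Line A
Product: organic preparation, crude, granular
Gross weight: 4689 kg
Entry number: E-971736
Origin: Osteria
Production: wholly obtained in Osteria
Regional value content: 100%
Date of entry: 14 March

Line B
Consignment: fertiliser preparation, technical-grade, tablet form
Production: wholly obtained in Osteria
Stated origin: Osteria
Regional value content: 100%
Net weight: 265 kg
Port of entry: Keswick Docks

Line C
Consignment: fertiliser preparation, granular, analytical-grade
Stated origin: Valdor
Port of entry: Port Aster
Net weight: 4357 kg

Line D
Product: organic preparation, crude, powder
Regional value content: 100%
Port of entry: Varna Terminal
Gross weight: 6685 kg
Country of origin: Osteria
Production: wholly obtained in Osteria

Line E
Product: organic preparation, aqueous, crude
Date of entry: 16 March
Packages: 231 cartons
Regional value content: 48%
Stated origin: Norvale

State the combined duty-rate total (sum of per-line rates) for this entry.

Line A: organic → 7-1; granular → 7-1-1; crude → 7-1-1-2. Scheduled 13%. Osteria agreement on 7-1-4-1: 7-1-1-2 not covered; Osteria agreement on 7-2: 7-1-1-2 not covered. → 13%.
Line B: fertiliser → 7-2; tablet form → 7-2-1; technical-grade → 7-2-1-3. Scheduled 23%. Osteria agreement on 7-1-4-1: 7-2-1-3 not covered; Osteria agreement on 7-2: wholly obtained → 24% available; preference 24% not lower than 23% → no reduction. → 23%.
Line C: fertiliser → 7-2; granular → 7-2-3; analytical-grade → 7-2-3-1. Scheduled 3%. quota on 7-2-3-1 open → in-quota 2%; anti-dumping (Valdor, 7-2-3): +21%; total 2% + 21% = 23%. → 23%.
Line D: organic → 7-1; powder → 7-1-4; crude → 7-1-4-1. Scheduled 23%. Osteria agreement on 7-1-4-1: RVC ≥ 45% → 4% available; Osteria agreement on 7-2: 7-1-4-1 not covered; preferential 4%. → 4%.
Line E: organic → 7-1; aqueous → 7-1-2; crude → 7-1-2-2. Scheduled 3%. Norvale agreement on 7-1: RVC < 60%; anti-dumping (Norvale, 7-1-2-2): +34%; total 3% + 34% = 37%. → 37%.
Sum: 13% + 23% + 23% + 4% + 37% = 100%.

100%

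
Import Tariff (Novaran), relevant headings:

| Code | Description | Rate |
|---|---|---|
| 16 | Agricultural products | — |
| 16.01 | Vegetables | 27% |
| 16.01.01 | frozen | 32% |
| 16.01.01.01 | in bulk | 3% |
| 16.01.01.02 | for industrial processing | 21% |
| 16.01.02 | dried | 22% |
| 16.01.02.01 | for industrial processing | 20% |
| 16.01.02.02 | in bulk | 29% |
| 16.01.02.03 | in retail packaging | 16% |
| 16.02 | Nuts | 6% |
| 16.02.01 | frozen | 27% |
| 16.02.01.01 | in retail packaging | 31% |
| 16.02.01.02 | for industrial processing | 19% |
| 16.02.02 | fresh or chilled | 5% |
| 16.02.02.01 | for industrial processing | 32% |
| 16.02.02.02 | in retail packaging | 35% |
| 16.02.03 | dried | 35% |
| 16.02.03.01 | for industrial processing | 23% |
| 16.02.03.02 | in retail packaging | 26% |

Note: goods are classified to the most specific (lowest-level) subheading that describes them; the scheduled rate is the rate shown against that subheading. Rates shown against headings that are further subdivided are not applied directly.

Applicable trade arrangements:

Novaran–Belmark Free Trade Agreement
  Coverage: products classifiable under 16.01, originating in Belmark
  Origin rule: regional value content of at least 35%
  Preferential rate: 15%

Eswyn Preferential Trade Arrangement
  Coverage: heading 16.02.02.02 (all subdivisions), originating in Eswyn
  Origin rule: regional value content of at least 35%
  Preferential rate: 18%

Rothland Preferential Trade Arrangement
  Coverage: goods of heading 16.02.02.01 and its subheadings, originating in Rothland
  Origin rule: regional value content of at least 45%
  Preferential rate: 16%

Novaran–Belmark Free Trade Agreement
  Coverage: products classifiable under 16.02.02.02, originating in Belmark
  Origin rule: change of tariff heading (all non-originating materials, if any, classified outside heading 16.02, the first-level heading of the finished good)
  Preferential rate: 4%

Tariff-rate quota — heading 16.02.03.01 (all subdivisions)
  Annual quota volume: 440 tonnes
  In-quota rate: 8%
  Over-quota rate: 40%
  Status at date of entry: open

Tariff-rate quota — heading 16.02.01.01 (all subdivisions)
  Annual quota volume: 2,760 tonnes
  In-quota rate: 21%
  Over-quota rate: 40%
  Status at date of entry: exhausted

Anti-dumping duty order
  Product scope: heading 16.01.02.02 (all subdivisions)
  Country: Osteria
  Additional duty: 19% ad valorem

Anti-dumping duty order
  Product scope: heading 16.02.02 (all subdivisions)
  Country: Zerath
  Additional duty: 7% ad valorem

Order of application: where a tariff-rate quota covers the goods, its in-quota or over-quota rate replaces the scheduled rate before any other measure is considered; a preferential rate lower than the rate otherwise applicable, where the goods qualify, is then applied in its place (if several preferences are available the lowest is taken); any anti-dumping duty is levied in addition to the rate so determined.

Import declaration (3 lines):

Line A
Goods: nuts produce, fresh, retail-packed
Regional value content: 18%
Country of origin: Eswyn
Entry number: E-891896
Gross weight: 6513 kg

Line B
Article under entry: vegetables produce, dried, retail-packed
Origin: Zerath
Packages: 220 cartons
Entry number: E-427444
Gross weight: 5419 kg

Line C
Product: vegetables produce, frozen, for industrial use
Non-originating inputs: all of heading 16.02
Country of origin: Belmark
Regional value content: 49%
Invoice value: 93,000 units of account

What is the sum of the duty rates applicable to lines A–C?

Line A: nuts → 16.02; fresh → 16.02.02; retail-packed → 16.02.02.02. Scheduled 35%. Eswyn agreement on 16.02.02.02: RVC < 35%. → 35%.
Line B: vegetables → 16.01; dried → 16.01.02; retail-packed → 16.01.02.03. Scheduled 16%. No special measure applies. → 16%.
Line C: vegetables → 16.01; frozen → 16.01.01; for industrial use → 16.01.01.02. Scheduled 21%. Belmark agreement on 16.01: RVC ≥ 35% → 15% available; Belmark agreement on 16.02.02.02: 16.01.01.02 not covered; preferential 15%. → 15%.
Sum: 35% + 16% + 15% = 66%.

66%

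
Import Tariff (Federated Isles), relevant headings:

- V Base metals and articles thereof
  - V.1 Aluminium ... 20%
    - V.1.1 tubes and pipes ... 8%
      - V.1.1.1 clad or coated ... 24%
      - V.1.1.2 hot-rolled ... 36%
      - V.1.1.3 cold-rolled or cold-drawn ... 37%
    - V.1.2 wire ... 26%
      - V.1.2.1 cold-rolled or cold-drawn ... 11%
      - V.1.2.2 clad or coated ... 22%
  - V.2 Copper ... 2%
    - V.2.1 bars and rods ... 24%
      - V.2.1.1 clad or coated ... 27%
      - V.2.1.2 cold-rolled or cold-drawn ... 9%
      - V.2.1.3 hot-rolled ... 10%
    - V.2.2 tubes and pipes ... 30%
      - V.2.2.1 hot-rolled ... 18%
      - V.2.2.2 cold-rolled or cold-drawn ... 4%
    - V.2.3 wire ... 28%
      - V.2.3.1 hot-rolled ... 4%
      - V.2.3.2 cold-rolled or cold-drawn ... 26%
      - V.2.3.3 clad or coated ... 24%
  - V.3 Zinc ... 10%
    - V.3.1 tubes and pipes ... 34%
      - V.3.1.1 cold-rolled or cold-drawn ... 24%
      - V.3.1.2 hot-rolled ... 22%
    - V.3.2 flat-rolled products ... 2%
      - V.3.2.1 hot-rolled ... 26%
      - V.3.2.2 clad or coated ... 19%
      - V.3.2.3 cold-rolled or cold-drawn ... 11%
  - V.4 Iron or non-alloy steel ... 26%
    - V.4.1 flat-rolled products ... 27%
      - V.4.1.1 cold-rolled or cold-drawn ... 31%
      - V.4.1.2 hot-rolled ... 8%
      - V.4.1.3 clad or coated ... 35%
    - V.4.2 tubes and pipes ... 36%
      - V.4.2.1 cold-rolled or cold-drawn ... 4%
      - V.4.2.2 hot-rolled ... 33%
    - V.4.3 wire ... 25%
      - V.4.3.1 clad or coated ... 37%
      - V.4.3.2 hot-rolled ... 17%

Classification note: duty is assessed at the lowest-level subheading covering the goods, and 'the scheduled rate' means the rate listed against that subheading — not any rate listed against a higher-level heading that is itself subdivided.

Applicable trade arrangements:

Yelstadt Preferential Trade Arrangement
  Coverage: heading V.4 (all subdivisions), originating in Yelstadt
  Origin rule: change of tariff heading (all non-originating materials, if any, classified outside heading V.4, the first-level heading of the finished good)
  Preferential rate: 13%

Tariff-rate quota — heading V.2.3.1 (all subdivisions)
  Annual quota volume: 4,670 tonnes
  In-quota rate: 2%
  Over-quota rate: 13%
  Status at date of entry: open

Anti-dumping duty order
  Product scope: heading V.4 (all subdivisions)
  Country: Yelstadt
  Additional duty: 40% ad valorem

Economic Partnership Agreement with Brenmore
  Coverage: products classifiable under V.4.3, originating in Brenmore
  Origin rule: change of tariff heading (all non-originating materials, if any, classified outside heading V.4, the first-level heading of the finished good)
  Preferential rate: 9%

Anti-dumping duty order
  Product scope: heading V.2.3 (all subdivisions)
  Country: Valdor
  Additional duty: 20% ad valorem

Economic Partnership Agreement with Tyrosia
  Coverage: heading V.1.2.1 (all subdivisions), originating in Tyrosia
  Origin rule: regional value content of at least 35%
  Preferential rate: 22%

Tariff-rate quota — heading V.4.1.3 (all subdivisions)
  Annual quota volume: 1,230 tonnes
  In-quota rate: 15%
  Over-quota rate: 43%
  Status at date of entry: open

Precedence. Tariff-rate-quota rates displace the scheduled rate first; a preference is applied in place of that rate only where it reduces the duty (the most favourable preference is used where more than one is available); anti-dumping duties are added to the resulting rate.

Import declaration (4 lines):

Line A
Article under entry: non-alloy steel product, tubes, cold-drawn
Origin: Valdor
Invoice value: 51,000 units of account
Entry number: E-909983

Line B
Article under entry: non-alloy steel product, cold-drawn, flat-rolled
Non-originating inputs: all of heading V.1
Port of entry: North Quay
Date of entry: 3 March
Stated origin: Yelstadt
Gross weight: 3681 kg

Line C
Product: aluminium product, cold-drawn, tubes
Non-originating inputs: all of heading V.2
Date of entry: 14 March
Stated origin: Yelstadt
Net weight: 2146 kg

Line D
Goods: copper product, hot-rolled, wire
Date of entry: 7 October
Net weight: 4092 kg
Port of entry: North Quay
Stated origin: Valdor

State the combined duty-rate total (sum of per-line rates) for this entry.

Line A: non-alloy steel → V.4; tubes → V.4.2; cold-drawn → V.4.2.1. Scheduled 4%. No special measure applies. → 4%.
Line B: non-alloy steel → V.4; flat-rolled → V.4.1; cold-drawn → V.4.1.1. Scheduled 31%. Yelstadt agreement on V.4: CTH met → 13% available; preferential 13%; anti-dumping (Yelstadt, V.4): +40%; total 13% + 40% = 53%. → 53%.
Line C: aluminium → V.1; tubes → V.1.1; cold-drawn → V.1.1.3. Scheduled 37%. Yelstadt agreement on V.4: V.1.1.3 not covered. → 37%.
Line D: copper → V.2; wire → V.2.3; hot-rolled → V.2.3.1. Scheduled 4%. quota on V.2.3.1 open → in-quota 2%; anti-dumping (Valdor, V.2.3): +20%; total 2% + 20% = 22%. → 22%.
Sum: 4% + 53% + 37% + 22% = 116%.

116%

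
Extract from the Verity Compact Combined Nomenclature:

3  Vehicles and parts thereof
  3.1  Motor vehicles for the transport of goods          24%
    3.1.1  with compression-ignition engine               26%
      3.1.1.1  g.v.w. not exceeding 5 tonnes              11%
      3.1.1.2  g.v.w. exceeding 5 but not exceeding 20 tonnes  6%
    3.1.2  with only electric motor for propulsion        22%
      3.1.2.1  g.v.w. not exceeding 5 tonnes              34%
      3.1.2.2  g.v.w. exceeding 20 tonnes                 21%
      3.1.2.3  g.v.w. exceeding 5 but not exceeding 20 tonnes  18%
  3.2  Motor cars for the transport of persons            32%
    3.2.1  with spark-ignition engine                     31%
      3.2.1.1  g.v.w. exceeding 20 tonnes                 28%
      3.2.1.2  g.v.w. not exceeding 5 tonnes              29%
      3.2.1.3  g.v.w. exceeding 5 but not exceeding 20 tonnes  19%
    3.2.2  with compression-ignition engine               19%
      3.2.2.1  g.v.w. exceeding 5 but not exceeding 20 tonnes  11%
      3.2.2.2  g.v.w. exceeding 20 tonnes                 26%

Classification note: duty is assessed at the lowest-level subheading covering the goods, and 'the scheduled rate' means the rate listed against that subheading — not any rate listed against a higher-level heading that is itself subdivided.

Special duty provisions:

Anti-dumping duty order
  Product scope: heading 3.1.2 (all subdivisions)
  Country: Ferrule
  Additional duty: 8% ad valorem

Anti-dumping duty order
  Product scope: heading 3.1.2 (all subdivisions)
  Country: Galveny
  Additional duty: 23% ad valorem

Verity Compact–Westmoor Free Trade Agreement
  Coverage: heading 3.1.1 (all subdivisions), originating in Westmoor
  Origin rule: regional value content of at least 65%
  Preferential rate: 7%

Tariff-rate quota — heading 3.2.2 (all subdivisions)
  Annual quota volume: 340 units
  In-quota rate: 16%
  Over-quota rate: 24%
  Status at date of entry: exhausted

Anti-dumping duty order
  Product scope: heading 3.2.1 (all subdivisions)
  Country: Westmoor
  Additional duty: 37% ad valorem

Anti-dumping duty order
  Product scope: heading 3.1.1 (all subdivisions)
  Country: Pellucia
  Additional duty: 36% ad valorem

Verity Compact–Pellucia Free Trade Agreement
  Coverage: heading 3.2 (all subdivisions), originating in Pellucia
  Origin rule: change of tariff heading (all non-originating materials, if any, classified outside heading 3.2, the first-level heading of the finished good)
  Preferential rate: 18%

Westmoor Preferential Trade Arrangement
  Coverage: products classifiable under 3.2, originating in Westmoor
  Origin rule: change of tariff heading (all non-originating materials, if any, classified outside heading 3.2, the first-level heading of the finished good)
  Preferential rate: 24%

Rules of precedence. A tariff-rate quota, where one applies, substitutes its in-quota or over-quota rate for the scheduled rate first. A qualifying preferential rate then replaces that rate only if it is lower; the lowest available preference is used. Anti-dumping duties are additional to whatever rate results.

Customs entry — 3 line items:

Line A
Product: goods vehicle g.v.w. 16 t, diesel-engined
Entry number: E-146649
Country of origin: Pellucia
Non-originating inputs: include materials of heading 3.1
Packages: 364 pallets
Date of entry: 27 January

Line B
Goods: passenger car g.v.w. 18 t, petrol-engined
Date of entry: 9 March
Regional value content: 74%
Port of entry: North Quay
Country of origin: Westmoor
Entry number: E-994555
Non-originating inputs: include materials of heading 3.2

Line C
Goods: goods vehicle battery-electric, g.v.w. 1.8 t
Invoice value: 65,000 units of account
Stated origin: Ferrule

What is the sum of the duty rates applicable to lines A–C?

140%

Line A: goods vehicle → 3.1; diesel-engined → 3.1.1; g.v.w. 16 t → 3.1.1.2. Scheduled 6%. Pellucia agreement on 3.2: 3.1.1.2 not covered; anti-dumping (Pellucia, 3.1.1): +36%; total 6% + 36% = 42%. → 42%.
Line B: passenger car → 3.2; petrol-engined → 3.2.1; g.v.w. 18 t → 3.2.1.3. Scheduled 19%. Westmoor agreement on 3.1.1: 3.2.1.3 not covered; Westmoor agreement on 3.2: CTH not met; anti-dumping (Westmoor, 3.2.1): +37%; total 19% + 37% = 56%. → 56%.
Line C: goods vehicle → 3.1; battery-electric → 3.1.2; g.v.w. 1.8 t → 3.1.2.1. Scheduled 34%. anti-dumping (Ferrule, 3.1.2): +8%; total 34% + 8% = 42%. → 42%.
Sum: 42% + 56% + 42% = 140%.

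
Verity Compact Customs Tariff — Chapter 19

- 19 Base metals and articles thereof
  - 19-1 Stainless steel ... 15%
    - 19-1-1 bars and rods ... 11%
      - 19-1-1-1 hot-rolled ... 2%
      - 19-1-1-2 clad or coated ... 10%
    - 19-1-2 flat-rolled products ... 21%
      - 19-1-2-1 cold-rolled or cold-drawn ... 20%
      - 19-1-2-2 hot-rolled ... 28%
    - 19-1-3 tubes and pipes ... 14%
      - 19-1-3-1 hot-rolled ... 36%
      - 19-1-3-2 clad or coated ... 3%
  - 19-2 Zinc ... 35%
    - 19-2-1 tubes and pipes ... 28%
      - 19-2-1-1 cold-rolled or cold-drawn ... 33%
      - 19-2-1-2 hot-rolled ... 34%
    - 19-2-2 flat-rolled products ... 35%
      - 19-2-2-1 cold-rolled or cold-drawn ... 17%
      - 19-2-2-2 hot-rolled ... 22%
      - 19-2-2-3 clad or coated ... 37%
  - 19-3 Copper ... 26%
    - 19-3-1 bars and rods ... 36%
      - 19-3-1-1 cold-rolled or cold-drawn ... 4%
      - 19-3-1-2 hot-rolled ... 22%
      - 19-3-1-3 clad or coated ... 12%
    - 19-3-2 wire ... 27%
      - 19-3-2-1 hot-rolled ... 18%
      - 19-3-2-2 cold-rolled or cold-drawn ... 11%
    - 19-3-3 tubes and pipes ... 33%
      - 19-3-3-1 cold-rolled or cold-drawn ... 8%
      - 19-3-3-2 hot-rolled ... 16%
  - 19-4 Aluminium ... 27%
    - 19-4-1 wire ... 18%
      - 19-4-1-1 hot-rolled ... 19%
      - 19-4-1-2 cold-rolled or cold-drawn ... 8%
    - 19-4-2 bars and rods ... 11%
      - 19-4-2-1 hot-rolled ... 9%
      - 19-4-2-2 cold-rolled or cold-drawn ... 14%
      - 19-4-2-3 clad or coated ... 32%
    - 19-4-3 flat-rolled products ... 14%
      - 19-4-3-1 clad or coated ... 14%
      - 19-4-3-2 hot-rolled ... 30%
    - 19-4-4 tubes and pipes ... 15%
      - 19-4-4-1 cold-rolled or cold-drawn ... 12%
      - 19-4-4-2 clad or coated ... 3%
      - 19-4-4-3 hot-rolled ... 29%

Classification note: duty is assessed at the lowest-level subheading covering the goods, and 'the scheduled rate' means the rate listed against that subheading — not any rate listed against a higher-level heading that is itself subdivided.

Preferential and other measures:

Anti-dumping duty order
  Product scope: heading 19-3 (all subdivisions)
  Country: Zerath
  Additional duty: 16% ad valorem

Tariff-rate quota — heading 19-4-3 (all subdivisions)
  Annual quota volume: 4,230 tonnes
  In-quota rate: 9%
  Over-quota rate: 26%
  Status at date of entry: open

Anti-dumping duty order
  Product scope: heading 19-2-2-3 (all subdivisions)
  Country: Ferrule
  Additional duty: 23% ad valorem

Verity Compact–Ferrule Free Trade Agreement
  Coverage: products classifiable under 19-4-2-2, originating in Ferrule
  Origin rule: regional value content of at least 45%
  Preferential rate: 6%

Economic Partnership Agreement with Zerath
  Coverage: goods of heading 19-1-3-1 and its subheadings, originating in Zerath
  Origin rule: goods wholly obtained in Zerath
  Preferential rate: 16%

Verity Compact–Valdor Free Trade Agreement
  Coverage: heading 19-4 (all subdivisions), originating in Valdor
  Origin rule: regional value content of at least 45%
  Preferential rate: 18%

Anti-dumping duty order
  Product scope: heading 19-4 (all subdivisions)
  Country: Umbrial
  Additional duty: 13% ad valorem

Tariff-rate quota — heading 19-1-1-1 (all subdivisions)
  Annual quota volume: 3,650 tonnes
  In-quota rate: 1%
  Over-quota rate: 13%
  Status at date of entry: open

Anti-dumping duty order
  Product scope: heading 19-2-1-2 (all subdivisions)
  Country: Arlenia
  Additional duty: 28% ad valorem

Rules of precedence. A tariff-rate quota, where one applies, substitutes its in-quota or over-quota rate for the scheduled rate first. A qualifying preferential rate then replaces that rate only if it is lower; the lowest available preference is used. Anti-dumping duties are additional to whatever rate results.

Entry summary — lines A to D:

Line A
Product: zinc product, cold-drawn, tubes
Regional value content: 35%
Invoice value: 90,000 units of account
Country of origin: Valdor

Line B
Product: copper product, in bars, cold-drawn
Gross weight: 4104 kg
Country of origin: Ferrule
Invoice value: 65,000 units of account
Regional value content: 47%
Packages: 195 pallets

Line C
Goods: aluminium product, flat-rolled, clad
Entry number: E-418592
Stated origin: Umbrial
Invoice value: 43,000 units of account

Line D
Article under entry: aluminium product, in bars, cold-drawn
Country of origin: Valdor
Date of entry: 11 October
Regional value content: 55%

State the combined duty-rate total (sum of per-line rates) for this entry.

Line A: zinc → 19-2; tubes → 19-2-1; cold-drawn → 19-2-1-1. Scheduled 33%. Valdor agreement on 19-4: 19-2-1-1 not covered. → 33%.
Line B: copper → 19-3; in bars → 19-3-1; cold-drawn → 19-3-1-1. Scheduled 4%. Ferrule agreement on 19-4-2-2: 19-3-1-1 not covered. → 4%.
Line C: aluminium → 19-4; flat-rolled → 19-4-3; clad → 19-4-3-1. Scheduled 14%. quota on 19-4-3 open → in-quota 9%; anti-dumping (Umbrial, 19-4): +13%; total 9% + 13% = 22%. → 22%.
Line D: aluminium → 19-4; in bars → 19-4-2; cold-drawn → 19-4-2-2. Scheduled 14%. Valdor agreement on 19-4: RVC ≥ 45% → 18% available; preference 18% not lower than 14% → no reduction. → 14%.
Sum: 33% + 4% + 22% + 14% = 73%.

73%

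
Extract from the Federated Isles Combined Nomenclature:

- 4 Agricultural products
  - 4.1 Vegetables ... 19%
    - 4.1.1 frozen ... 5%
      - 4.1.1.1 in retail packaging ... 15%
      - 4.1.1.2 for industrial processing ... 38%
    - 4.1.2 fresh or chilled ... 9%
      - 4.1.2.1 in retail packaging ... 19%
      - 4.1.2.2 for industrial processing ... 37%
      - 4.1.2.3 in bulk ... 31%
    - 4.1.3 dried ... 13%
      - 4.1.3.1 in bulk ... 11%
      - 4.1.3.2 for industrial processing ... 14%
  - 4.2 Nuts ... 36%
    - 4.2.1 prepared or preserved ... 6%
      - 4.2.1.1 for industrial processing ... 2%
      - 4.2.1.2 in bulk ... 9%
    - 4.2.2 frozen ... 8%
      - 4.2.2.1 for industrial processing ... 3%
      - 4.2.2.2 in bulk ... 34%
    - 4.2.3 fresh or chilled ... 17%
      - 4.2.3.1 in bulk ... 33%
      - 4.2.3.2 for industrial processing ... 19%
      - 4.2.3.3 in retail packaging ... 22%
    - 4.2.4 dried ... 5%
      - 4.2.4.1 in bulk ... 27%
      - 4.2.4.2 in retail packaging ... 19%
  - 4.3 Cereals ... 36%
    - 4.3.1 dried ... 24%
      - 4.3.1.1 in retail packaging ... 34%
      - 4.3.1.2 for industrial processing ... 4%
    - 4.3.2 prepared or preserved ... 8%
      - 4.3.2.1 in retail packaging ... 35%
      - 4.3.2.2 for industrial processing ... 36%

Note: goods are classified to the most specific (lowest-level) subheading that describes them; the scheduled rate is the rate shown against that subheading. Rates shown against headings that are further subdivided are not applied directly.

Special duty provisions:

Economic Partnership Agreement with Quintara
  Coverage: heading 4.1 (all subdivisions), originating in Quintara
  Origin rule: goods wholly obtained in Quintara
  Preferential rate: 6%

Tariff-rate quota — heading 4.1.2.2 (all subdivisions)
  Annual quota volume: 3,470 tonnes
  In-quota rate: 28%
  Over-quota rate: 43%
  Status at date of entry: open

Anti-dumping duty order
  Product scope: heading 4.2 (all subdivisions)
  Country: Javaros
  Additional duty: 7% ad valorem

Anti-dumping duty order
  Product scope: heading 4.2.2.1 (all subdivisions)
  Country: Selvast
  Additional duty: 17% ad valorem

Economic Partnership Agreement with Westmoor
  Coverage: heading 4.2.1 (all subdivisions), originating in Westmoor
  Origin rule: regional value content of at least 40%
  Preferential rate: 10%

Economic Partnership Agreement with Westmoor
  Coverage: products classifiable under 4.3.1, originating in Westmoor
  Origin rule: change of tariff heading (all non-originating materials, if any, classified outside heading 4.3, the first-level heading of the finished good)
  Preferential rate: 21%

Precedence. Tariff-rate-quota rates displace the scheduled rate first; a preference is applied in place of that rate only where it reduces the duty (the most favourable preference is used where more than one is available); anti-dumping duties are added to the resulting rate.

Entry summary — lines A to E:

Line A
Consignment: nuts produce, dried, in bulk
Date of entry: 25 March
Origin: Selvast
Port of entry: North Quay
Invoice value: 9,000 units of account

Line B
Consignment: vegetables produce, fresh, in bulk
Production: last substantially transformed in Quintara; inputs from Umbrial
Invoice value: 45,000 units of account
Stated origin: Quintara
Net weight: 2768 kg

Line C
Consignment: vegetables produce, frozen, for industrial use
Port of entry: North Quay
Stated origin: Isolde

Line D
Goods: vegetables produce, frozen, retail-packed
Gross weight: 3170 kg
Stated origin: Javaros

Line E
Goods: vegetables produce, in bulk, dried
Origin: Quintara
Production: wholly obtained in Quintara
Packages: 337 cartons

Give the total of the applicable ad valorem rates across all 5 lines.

117%

Line A: nuts → 4.2; dried → 4.2.4; in bulk → 4.2.4.1. Scheduled 27%. No special measure applies. → 27%.
Line B: vegetables → 4.1; fresh → 4.1.2; in bulk → 4.1.2.3. Scheduled 31%. Quintara agreement on 4.1: not wholly obtained. → 31%.
Line C: vegetables → 4.1; frozen → 4.1.1; for industrial use → 4.1.1.2. Scheduled 38%. No special measure applies. → 38%.
Line D: vegetables → 4.1; frozen → 4.1.1; retail-packed → 4.1.1.1. Scheduled 15%. No special measure applies. → 15%.
Line E: vegetables → 4.1; dried → 4.1.3; in bulk → 4.1.3.1. Scheduled 11%. Quintara agreement on 4.1: wholly obtained → 6% available; preferential 6%. → 6%.
Sum: 27% + 31% + 38% + 15% + 6% = 117%.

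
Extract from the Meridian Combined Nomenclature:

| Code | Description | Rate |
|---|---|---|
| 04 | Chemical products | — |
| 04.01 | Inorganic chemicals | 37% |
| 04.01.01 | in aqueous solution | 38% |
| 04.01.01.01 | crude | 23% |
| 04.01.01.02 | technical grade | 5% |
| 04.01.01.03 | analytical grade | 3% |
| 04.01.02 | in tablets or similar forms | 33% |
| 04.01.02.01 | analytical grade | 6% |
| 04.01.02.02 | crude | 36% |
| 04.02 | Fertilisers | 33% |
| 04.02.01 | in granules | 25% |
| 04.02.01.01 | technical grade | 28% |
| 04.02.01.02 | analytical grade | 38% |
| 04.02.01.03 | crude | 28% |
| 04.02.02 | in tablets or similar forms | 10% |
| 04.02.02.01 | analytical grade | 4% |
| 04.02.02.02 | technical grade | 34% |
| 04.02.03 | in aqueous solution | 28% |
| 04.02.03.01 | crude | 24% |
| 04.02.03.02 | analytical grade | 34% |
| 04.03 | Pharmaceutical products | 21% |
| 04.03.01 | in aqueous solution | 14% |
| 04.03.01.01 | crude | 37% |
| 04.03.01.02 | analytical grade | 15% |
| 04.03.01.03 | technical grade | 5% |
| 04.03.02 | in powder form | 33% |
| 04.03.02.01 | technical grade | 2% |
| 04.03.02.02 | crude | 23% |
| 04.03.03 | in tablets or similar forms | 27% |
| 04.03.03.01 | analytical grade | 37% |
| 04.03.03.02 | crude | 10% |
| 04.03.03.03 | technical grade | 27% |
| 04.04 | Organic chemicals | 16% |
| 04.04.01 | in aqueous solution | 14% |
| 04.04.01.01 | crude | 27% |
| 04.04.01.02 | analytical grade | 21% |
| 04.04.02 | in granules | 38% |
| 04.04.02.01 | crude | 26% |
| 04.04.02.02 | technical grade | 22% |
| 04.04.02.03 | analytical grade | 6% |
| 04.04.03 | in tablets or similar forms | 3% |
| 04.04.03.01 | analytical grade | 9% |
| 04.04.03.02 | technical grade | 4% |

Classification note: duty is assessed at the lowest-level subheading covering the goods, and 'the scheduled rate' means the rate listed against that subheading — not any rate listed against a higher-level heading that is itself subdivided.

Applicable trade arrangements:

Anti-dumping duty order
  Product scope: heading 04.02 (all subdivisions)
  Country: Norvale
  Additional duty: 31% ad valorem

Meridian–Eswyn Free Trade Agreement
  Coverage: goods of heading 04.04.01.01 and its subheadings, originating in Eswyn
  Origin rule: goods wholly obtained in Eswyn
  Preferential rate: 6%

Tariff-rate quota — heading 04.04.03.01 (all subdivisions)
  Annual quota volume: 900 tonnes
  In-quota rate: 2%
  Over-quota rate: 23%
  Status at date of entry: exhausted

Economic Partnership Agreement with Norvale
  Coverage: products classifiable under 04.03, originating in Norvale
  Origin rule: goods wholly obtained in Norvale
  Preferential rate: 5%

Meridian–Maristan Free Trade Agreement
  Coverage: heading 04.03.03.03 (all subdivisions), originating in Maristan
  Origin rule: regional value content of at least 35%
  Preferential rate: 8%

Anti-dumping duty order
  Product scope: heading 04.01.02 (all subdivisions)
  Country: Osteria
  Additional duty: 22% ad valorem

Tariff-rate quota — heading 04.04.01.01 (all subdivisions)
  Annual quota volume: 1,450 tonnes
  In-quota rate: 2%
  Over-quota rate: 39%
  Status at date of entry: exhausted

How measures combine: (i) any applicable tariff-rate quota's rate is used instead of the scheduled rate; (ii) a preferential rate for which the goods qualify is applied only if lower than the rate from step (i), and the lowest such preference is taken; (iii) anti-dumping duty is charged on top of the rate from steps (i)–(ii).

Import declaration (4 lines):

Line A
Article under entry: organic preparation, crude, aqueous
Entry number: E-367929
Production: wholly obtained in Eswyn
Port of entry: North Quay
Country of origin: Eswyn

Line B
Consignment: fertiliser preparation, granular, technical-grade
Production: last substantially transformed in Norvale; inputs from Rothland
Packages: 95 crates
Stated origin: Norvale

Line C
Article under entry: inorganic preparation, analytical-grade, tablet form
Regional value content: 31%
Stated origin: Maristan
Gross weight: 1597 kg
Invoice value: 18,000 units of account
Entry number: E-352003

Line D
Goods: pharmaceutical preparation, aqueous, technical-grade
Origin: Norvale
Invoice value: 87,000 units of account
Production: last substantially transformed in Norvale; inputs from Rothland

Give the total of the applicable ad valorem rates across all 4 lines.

76%

Line A: organic → 04.04; aqueous → 04.04.01; crude → 04.04.01.01. Scheduled 27%. quota on 04.04.01.01 exhausted → over-quota 39%; Eswyn agreement on 04.04.01.01: wholly obtained → 6% available; preferential 6%. → 6%.
Line B: fertiliser → 04.02; granular → 04.02.01; technical-grade → 04.02.01.01. Scheduled 28%. Norvale agreement on 04.03: 04.02.01.01 not covered; anti-dumping (Norvale, 04.02): +31%; total 28% + 31% = 59%. → 59%.
Line C: inorganic → 04.01; tablet form → 04.01.02; analytical-grade → 04.01.02.01. Scheduled 6%. Maristan agreement on 04.03.03.03: 04.01.02.01 not covered. → 6%.
Line D: pharmaceutical → 04.03; aqueous → 04.03.01; technical-grade → 04.03.01.03. Scheduled 5%. Norvale agreement on 04.03: not wholly obtained. → 5%.
Sum: 6% + 59% + 6% + 5% = 76%.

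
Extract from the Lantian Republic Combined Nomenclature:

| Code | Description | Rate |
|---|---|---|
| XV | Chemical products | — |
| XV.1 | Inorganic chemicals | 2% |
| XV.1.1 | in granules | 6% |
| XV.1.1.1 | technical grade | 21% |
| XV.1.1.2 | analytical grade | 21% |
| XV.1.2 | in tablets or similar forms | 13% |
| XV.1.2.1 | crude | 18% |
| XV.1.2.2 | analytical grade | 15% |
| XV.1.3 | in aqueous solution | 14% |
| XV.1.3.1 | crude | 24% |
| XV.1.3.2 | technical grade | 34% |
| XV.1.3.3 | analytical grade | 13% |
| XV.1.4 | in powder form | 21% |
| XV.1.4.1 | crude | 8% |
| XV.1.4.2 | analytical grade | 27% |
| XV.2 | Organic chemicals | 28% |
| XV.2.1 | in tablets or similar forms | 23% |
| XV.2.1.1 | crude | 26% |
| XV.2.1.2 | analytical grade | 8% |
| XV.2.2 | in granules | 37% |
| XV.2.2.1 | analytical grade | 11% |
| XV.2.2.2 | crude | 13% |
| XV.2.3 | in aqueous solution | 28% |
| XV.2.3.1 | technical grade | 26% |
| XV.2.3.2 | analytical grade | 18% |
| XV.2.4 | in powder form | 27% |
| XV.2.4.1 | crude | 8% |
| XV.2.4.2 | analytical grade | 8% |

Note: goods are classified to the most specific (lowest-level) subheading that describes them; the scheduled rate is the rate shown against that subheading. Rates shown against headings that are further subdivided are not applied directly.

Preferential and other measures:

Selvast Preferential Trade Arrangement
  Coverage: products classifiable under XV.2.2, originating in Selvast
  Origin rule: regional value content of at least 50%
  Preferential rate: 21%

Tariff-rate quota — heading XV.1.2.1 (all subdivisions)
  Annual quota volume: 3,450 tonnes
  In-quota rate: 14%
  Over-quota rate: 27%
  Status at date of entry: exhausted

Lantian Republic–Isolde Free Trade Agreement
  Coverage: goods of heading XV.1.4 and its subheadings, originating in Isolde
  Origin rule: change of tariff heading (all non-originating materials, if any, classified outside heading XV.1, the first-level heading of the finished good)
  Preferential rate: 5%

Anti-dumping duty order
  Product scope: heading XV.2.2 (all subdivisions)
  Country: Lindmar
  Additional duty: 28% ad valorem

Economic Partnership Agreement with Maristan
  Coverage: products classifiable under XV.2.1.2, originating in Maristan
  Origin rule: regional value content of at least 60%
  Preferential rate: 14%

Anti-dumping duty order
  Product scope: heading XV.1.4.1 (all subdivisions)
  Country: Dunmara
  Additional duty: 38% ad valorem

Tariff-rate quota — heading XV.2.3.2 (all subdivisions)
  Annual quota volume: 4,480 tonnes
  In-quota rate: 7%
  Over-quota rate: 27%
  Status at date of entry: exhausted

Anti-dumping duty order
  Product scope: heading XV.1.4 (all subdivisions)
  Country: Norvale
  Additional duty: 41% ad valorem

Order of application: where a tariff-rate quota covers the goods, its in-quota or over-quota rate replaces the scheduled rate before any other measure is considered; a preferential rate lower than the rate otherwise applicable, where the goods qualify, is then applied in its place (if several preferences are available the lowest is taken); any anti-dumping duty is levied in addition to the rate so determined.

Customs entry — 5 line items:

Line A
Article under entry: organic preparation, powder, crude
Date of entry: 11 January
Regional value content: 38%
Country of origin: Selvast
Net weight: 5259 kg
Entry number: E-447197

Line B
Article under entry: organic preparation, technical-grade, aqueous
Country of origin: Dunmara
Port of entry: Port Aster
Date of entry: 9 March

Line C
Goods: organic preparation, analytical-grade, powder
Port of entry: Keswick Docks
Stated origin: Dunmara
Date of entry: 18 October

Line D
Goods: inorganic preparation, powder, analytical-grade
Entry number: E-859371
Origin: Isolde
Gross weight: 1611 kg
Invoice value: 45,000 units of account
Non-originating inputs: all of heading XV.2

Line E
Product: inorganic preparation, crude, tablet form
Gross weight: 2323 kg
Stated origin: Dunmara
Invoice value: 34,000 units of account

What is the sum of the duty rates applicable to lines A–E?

Line A: organic → XV.2; powder → XV.2.4; crude → XV.2.4.1. Scheduled 8%. Selvast agreement on XV.2.2: XV.2.4.1 not covered. → 8%.
Line B: organic → XV.2; aqueous → XV.2.3; technical-grade → XV.2.3.1. Scheduled 26%. No special measure applies. → 26%.
Line C: organic → XV.2; powder → XV.2.4; analytical-grade → XV.2.4.2. Scheduled 8%. No special measure applies. → 8%.
Line D: inorganic → XV.1; powder → XV.1.4; analytical-grade → XV.1.4.2. Scheduled 27%. Isolde agreement on XV.1.4: CTH met → 5% available; preferential 5%. → 5%.
Line E: inorganic → XV.1; tablet form → XV.1.2; crude → XV.1.2.1. Scheduled 18%. quota on XV.1.2.1 exhausted → over-quota 27%. → 27%.
Sum: 8% + 26% + 8% + 5% + 27% = 74%.

74%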